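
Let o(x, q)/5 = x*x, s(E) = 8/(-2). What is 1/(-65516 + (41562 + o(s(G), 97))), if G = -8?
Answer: -1/23874 ≈ -4.1887e-5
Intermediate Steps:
s(E) = -4 (s(E) = 8*(-1/2) = -4)
o(x, q) = 5*x**2 (o(x, q) = 5*(x*x) = 5*x**2)
1/(-65516 + (41562 + o(s(G), 97))) = 1/(-65516 + (41562 + 5*(-4)**2)) = 1/(-65516 + (41562 + 5*16)) = 1/(-65516 + (41562 + 80)) = 1/(-65516 + 41642) = 1/(-23874) = -1/23874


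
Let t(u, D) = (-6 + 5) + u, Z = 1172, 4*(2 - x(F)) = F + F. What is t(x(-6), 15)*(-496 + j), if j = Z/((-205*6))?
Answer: -1222504/615 ≈ -1987.8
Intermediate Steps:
x(F) = 2 - F/2 (x(F) = 2 - (F + F)/4 = 2 - F/2)
j = -586/615 (j = 1172/((-205*6)) = 1172/(-1230) = 1172*(-1/1230) = -586/615 ≈ -0.95285)
t(u, D) = -1 + u
t(x(-6), 15)*(-496 + j) = (-1 + (2 - 1/2*(-6)))*(-496 - 586/615) = (-1 + (2 + 3))*(-305626/615) = (-1 + 5)*(-305626/615) = 4*(-305626/615) = -1222504/615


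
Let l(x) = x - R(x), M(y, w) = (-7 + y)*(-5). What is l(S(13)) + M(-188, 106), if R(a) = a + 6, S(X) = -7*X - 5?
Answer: 969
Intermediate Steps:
S(X) = -5 - 7*X
R(a) = 6 + a
M(y, w) = 35 - 5*y
l(x) = -6 (l(x) = x - (6 + x) = x + (-6 - x) = -6)
l(S(13)) + M(-188, 106) = -6 + (35 - 5*(-188)) = -6 + (35 + 940) = -6 + 975 = 969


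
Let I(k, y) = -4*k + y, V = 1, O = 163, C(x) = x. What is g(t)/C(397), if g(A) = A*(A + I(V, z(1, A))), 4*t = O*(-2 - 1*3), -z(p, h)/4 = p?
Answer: 690305/6352 ≈ 108.68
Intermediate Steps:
z(p, h) = -4*p
I(k, y) = y - 4*k
t = -815/4 (t = (163*(-2 - 1*3))/4 = (163*(-2 - 3))/4 = (163*(-5))/4 = (¼)*(-815) = -815/4 ≈ -203.75)
g(A) = A*(-8 + A) (g(A) = A*(A + (-4*1 - 4*1)) = A*(A + (-4 - 4)) = A*(A - 8) = A*(-8 + A))
g(t)/C(397) = -815*(-8 - 815/4)/4/397 = -815/4*(-847/4)*(1/397) = (690305/16)*(1/397) = 690305/6352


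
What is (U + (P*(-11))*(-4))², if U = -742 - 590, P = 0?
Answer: 1774224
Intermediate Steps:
U = -1332
(U + (P*(-11))*(-4))² = (-1332 + (0*(-11))*(-4))² = (-1332 + 0*(-4))² = (-1332 + 0)² = (-1332)² = 1774224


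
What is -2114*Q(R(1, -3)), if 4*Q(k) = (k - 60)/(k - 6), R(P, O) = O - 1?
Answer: -16912/5 ≈ -3382.4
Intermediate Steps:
R(P, O) = -1 + O
Q(k) = (-60 + k)/(4*(-6 + k)) (Q(k) = ((k - 60)/(k - 6))/4 = ((-60 + k)/(-6 + k))/4 = (-60 + k)/(4*(-6 + k)))
-2114*Q(R(1, -3)) = -1057*(-60 + (-1 - 3))/(2*(-6 + (-1 - 3))) = -1057*(-60 - 4)/(2*(-6 - 4)) = -1057*(-64)/(2*(-10)) = -1057*(-1)*(-64)/(2*10) = -2114*8/5 = -16912/5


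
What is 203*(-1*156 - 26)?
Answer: -36946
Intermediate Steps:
203*(-1*156 - 26) = 203*(-156 - 26) = 203*(-182) = -36946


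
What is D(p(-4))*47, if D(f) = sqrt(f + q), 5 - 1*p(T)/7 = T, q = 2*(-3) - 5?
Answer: 94*sqrt(13) ≈ 338.92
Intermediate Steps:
q = -11 (q = -6 - 5 = -11)
p(T) = 35 - 7*T
D(f) = sqrt(-11 + f) (D(f) = sqrt(f - 11) = sqrt(-11 + f))
D(p(-4))*47 = sqrt(-11 + (35 - 7*(-4)))*47 = sqrt(-11 + (35 + 28))*47 = sqrt(-11 + 63)*47 = sqrt(52)*47 = (2*sqrt(13))*47 = 94*sqrt(13)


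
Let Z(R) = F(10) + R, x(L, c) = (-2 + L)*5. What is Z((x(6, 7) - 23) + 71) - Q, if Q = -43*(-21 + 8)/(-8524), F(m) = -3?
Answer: 554619/8524 ≈ 65.066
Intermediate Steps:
x(L, c) = -10 + 5*L
Z(R) = -3 + R
Q = -559/8524 (Q = -43*(-13)*(-1/8524) = 559*(-1/8524) = -559/8524 ≈ -0.065580)
Z((x(6, 7) - 23) + 71) - Q = (-3 + (((-10 + 5*6) - 23) + 71)) - 1*(-559/8524) = (-3 + (((-10 + 30) - 23) + 71)) + 559/8524 = (-3 + ((20 - 23) + 71)) + 559/8524 = (-3 + (-3 + 71)) + 559/8524 = (-3 + 68) + 559/8524 = 65 + 559/8524 = 554619/8524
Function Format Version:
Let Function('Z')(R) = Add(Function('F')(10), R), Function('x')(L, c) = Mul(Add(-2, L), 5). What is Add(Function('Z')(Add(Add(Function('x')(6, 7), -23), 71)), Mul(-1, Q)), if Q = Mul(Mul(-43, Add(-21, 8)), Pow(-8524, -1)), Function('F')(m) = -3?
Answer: Rational(554619, 8524) ≈ 65.066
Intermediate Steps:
Function('x')(L, c) = Add(-10, Mul(5, L))
Function('Z')(R) = Add(-3, R)
Q = Rational(-559, 8524) (Q = Mul(Mul(-43, -13), Rational(-1, 8524)) = Mul(559, Rational(-1, 8524)) = Rational(-559, 8524) ≈ -0.065580)
Add(Function('Z')(Add(Add(Function('x')(6, 7), -23), 71)), Mul(-1, Q)) = Add(Add(-3, Add(Add(Add(-10, Mul(5, 6)), -23), 71)), Mul(-1, Rational(-559, 8524))) = Add(Add(-3, Add(Add(Add(-10, 30), -23), 71)), Rational(559, 8524)) = Add(Add(-3, Add(Add(20, -23), 71)), Rational(559, 8524)) = Add(Add(-3, Add(-3, 71)), Rational(559, 8524)) = Add(Add(-3, 68), Rational(559, 8524)) = Add(65, Rational(559, 8524)) = Rational(554619, 8524)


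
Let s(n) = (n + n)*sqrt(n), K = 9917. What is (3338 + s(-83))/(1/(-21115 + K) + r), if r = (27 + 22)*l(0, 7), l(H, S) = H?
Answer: -37378924 + 1858868*I*sqrt(83) ≈ -3.7379e+7 + 1.6935e+7*I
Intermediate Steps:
s(n) = 2*n**(3/2) (s(n) = (2*n)*sqrt(n) = 2*n**(3/2))
r = 0 (r = (27 + 22)*0 = 49*0 = 0)
(3338 + s(-83))/(1/(-21115 + K) + r) = (3338 + 2*(-83)**(3/2))/(1/(-21115 + 9917) + 0) = (3338 + 2*(-83*I*sqrt(83)))/(1/(-11198) + 0) = (3338 - 166*I*sqrt(83))/(-1/11198 + 0) = (3338 - 166*I*sqrt(83))/(-1/11198) = (3338 - 166*I*sqrt(83))*(-11198) = -37378924 + 1858868*I*sqrt(83)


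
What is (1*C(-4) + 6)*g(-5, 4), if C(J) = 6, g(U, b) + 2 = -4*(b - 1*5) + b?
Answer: 72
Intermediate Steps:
g(U, b) = 18 - 3*b (g(U, b) = -2 + (-4*(b - 1*5) + b) = -2 + (-4*(b - 5) + b) = -2 + (-4*(-5 + b) + b) = -2 + ((20 - 4*b) + b) = -2 + (20 - 3*b) = 18 - 3*b)
(1*C(-4) + 6)*g(-5, 4) = (1*6 + 6)*(18 - 3*4) = (6 + 6)*(18 - 12) = 12*6 = 72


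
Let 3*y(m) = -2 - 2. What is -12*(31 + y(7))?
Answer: -356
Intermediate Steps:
y(m) = -4/3 (y(m) = (-2 - 2)/3 = (⅓)*(-4) = -4/3)
-12*(31 + y(7)) = -12*(31 - 4/3) = -12*89/3 = -356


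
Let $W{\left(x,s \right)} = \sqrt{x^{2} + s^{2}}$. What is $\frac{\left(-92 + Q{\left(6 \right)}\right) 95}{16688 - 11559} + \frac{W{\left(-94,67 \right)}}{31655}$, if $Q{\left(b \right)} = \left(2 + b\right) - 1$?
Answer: $- \frac{8075}{5129} + \frac{\sqrt{533}}{6331} \approx -1.5707$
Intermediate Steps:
$Q{\left(b \right)} = 1 + b$
$W{\left(x,s \right)} = \sqrt{s^{2} + x^{2}}$
$\frac{\left(-92 + Q{\left(6 \right)}\right) 95}{16688 - 11559} + \frac{W{\left(-94,67 \right)}}{31655} = \frac{\left(-92 + \left(1 + 6\right)\right) 95}{16688 - 11559} + \frac{\sqrt{67^{2} + \left(-94\right)^{2}}}{31655} = \frac{\left(-92 + 7\right) 95}{5129} + \sqrt{4489 + 8836} \cdot \frac{1}{31655} = \left(-85\right) 95 \cdot \frac{1}{5129} + \sqrt{13325} \cdot \frac{1}{31655} = \left(-8075\right) \frac{1}{5129} + 5 \sqrt{533} \cdot \frac{1}{31655} = - \frac{8075}{5129} + \frac{\sqrt{533}}{6331}$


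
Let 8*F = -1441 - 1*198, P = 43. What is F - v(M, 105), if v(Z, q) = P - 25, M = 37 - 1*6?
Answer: -1783/8 ≈ -222.88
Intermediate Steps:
M = 31 (M = 37 - 6 = 31)
v(Z, q) = 18 (v(Z, q) = 43 - 25 = 18)
F = -1639/8 (F = (-1441 - 1*198)/8 = (-1441 - 198)/8 = (1/8)*(-1639) = -1639/8 ≈ -204.88)
F - v(M, 105) = -1639/8 - 1*18 = -1639/8 - 18 = -1783/8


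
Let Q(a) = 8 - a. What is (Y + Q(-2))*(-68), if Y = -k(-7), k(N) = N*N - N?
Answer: 3128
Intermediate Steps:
k(N) = N**2 - N
Y = -56 (Y = -(-7)*(-1 - 7) = -(-7)*(-8) = -1*56 = -56)
(Y + Q(-2))*(-68) = (-56 + (8 - 1*(-2)))*(-68) = (-56 + (8 + 2))*(-68) = (-56 + 10)*(-68) = -46*(-68) = 3128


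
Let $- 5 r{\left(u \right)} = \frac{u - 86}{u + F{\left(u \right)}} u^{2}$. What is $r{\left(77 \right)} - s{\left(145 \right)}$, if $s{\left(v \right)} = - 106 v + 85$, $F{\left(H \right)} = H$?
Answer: $\frac{153543}{10} \approx 15354.0$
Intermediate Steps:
$s{\left(v \right)} = 85 - 106 v$
$r{\left(u \right)} = - \frac{u \left(-86 + u\right)}{10}$ ($r{\left(u \right)} = - \frac{\frac{u - 86}{u + u} u^{2}}{5} = - \frac{\frac{-86 + u}{2 u} u^{2}}{5} = - \frac{\frac{1}{2} u \left(-86 + u\right)}{5} = - \frac{u \left(-86 + u\right)}{10}$)
$r{\left(77 \right)} - s{\left(145 \right)} = \frac{1}{10} \cdot 77 \left(86 - 77\right) - \left(85 - 15370\right) = \frac{1}{10} \cdot 77 \cdot 9 - -15285 = \frac{693}{10} + 15285 = \frac{153543}{10}$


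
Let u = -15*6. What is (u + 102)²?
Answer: 144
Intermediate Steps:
u = -90
(u + 102)² = (-90 + 102)² = 12² = 144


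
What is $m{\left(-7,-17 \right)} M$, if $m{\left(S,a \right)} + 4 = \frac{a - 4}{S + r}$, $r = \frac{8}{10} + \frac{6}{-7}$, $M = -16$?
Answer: $\frac{4048}{247} \approx 16.389$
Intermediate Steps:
$r = - \frac{2}{35}$ ($r = 8 \cdot \frac{1}{10} + 6 \left(- \frac{1}{7}\right) = \frac{4}{5} - \frac{6}{7} = - \frac{2}{35} \approx -0.057143$)
$m{\left(S,a \right)} = -4 + \frac{-4 + a}{- \frac{2}{35} + S}$ ($m{\left(S,a \right)} = -4 + \frac{a - 4}{S - \frac{2}{35}} = -4 + \frac{-4 + a}{- \frac{2}{35} + S}$)
$m{\left(-7,-17 \right)} M = \frac{-132 - -980 + 35 \left(-17\right)}{-2 + 35 \left(-7\right)} \left(-16\right) = \frac{-132 + 980 - 595}{-2 - 245} \left(-16\right) = \frac{1}{-247} \cdot 253 \left(-16\right) = \left(- \frac{1}{247}\right) 253 \left(-16\right) = \left(- \frac{253}{247}\right) \left(-16\right) = \frac{4048}{247}$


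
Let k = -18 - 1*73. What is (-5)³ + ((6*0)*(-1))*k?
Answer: -125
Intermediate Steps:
k = -91 (k = -18 - 73 = -91)
(-5)³ + ((6*0)*(-1))*k = (-5)³ + ((6*0)*(-1))*(-91) = -125 + (0*(-1))*(-91) = -125 + 0*(-91) = -125 + 0 = -125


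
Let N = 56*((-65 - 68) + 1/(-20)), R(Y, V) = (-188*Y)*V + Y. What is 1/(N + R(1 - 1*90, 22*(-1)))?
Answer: -5/1878219 ≈ -2.6621e-6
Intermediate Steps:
R(Y, V) = Y - 188*V*Y (R(Y, V) = -188*V*Y + Y = Y - 188*V*Y)
N = -37254/5 (N = 56*(-133 - 1/20) = 56*(-2661/20) = -37254/5 ≈ -7450.8)
1/(N + R(1 - 1*90, 22*(-1))) = 1/(-37254/5 + (1 - 1*90)*(1 - 4136*(-1))) = 1/(-37254/5 + (1 - 90)*(1 - 188*(-22))) = 1/(-37254/5 - 89*(1 + 4136)) = 1/(-37254/5 - 89*4137) = 1/(-37254/5 - 368193) = 1/(-1878219/5) = -5/1878219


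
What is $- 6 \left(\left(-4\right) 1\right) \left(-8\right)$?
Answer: $-192$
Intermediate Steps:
$- 6 \left(\left(-4\right) 1\right) \left(-8\right) = \left(-6\right) \left(-4\right) \left(-8\right) = 24 \left(-8\right) = -192$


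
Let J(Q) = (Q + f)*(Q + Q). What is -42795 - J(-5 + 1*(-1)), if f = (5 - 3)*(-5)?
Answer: -42987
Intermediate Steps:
f = -10 (f = 2*(-5) = -10)
J(Q) = 2*Q*(-10 + Q) (J(Q) = (Q - 10)*(Q + Q) = (-10 + Q)*(2*Q) = 2*Q*(-10 + Q))
-42795 - J(-5 + 1*(-1)) = -42795 - 2*(-5 + 1*(-1))*(-10 + (-5 + 1*(-1))) = -42795 - 2*(-5 - 1)*(-10 + (-5 - 1)) = -42795 - 2*(-6)*(-10 - 6) = -42795 - 2*(-6)*(-16) = -42795 - 1*192 = -42795 - 192 = -42987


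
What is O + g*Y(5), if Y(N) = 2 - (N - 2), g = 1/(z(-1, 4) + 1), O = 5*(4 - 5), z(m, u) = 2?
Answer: -16/3 ≈ -5.3333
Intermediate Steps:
O = -5 (O = 5*(-1) = -5)
g = ⅓ (g = 1/(2 + 1) = 1/3 = ⅓ ≈ 0.33333)
Y(N) = 4 - N (Y(N) = 2 - (-2 + N) = 2 + (2 - N) = 4 - N)
O + g*Y(5) = -5 + (4 - 1*5)/3 = -5 + (4 - 5)/3 = -5 + (⅓)*(-1) = -5 - ⅓ = -16/3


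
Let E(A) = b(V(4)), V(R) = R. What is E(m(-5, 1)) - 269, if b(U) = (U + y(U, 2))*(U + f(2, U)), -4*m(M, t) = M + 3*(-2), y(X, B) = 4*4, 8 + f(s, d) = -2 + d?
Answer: -309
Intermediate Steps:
f(s, d) = -10 + d (f(s, d) = -8 + (-2 + d) = -10 + d)
y(X, B) = 16
m(M, t) = 3/2 - M/4 (m(M, t) = -(M + 3*(-2))/4 = -(M - 6)/4 = -(-6 + M)/4 = 3/2 - M/4)
b(U) = (-10 + 2*U)*(16 + U) (b(U) = (U + 16)*(U + (-10 + U)) = (16 + U)*(-10 + 2*U) = (-10 + 2*U)*(16 + U))
E(A) = -40 (E(A) = -160 + 2*4² + 22*4 = -160 + 2*16 + 88 = -160 + 32 + 88 = -40)
E(m(-5, 1)) - 269 = -40 - 269 = -309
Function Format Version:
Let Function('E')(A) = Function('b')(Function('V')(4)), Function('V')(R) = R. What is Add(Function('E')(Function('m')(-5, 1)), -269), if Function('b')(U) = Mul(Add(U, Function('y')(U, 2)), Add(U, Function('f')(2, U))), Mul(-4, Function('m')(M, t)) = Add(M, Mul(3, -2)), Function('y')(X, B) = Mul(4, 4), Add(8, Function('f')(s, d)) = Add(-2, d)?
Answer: -309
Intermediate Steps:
Function('f')(s, d) = Add(-10, d) (Function('f')(s, d) = Add(-8, Add(-2, d)) = Add(-10, d))
Function('y')(X, B) = 16
Function('m')(M, t) = Add(Rational(3, 2), Mul(Rational(-1, 4), M)) (Function('m')(M, t) = Mul(Rational(-1, 4), Add(M, Mul(3, -2))) = Mul(Rational(-1, 4), Add(M, -6)) = Mul(Rational(-1, 4), Add(-6, M)) = Add(Rational(3, 2), Mul(Rational(-1, 4), M)))
Function('b')(U) = Mul(Add(-10, Mul(2, U)), Add(16, U)) (Function('b')(U) = Mul(Add(U, 16), Add(U, Add(-10, U))) = Mul(Add(16, U), Add(-10, Mul(2, U))) = Mul(Add(-10, Mul(2, U)), Add(16, U)))
Function('E')(A) = -40 (Function('E')(A) = Add(-160, Mul(2, Pow(4, 2)), Mul(22, 4)) = Add(-160, Mul(2, 16), 88) = Add(-160, 32, 88) = -40)
Add(Function('E')(Function('m')(-5, 1)), -269) = Add(-40, -269) = -309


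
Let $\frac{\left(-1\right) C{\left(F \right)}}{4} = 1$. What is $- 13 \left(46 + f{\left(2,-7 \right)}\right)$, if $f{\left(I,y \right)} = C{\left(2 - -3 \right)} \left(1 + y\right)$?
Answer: $-910$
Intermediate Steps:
$C{\left(F \right)} = -4$ ($C{\left(F \right)} = \left(-4\right) 1 = -4$)
$f{\left(I,y \right)} = -4 - 4 y$ ($f{\left(I,y \right)} = - 4 \left(1 + y\right) = -4 - 4 y$)
$- 13 \left(46 + f{\left(2,-7 \right)}\right) = - 13 \left(46 - -24\right) = - 13 \left(46 + \left(-4 + 28\right)\right) = - 13 \left(46 + 24\right) = \left(-13\right) 70 = -910$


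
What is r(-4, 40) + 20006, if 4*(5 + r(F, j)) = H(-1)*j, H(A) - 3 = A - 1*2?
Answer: 20001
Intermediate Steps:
H(A) = 1 + A (H(A) = 3 + (A - 1*2) = 3 + (A - 2) = 3 + (-2 + A) = 1 + A)
r(F, j) = -5 (r(F, j) = -5 + ((1 - 1)*j)/4 = -5 + (0*j)/4 = -5 + (¼)*0 = -5 + 0 = -5)
r(-4, 40) + 20006 = -5 + 20006 = 20001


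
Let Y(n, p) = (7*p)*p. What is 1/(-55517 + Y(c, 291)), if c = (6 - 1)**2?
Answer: 1/537250 ≈ 1.8613e-6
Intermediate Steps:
c = 25 (c = 5**2 = 25)
Y(n, p) = 7*p**2
1/(-55517 + Y(c, 291)) = 1/(-55517 + 7*291**2) = 1/(-55517 + 7*84681) = 1/(-55517 + 592767) = 1/537250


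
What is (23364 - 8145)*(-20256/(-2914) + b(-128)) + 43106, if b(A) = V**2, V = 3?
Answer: 416510221/1457 ≈ 2.8587e+5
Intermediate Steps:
b(A) = 9 (b(A) = 3**2 = 9)
(23364 - 8145)*(-20256/(-2914) + b(-128)) + 43106 = (23364 - 8145)*(-20256/(-2914) + 9) + 43106 = 15219*(-20256*(-1/2914) + 9) + 43106 = 15219*(10128/1457 + 9) + 43106 = 15219*(23241/1457) + 43106 = 353704779/1457 + 43106 = 416510221/1457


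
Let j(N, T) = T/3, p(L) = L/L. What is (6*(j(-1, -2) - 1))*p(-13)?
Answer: -10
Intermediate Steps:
p(L) = 1
j(N, T) = T/3 (j(N, T) = T*(1/3) = T/3)
(6*(j(-1, -2) - 1))*p(-13) = (6*((1/3)*(-2) - 1))*1 = (6*(-2/3 - 1))*1 = (6*(-5/3))*1 = -10*1 = -10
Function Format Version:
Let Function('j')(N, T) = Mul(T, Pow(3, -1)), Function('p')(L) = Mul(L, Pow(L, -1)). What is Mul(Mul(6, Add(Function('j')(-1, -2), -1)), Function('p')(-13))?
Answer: -10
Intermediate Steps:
Function('p')(L) = 1
Function('j')(N, T) = Mul(Rational(1, 3), T) (Function('j')(N, T) = Mul(T, Rational(1, 3)) = Mul(Rational(1, 3), T))
Mul(Mul(6, Add(Function('j')(-1, -2), -1)), Function('p')(-13)) = Mul(Mul(6, Add(Mul(Rational(1, 3), -2), -1)), 1) = Mul(Mul(6, Add(Rational(-2, 3), -1)), 1) = Mul(Mul(6, Rational(-5, 3)), 1) = Mul(-10, 1) = -10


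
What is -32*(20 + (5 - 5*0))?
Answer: -800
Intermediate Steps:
-32*(20 + (5 - 5*0)) = -32*(20 + (5 + 0)) = -32*(20 + 5) = -32*25 = -800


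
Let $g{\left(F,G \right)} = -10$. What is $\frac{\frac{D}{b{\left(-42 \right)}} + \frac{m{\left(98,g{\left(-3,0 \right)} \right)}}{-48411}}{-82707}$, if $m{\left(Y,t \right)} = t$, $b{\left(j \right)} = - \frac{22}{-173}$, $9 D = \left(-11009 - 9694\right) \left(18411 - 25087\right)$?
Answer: $- \frac{5846212224568}{4003928577} \approx -1460.1$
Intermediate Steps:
$D = \frac{46071076}{3}$ ($D = \frac{\left(-11009 - 9694\right) \left(18411 - 25087\right)}{9} = \frac{\left(-20703\right) \left(-6676\right)}{9} = \frac{1}{9} \cdot 138213228 = \frac{46071076}{3} \approx 1.5357 \cdot 10^{7}$)
$b{\left(j \right)} = \frac{22}{173}$ ($b{\left(j \right)} = \left(-22\right) \left(- \frac{1}{173}\right) = \frac{22}{173}$)
$\frac{\frac{D}{b{\left(-42 \right)}} + \frac{m{\left(98,g{\left(-3,0 \right)} \right)}}{-48411}}{-82707} = \frac{\frac{46071076}{3 \cdot \frac{22}{173}} - \frac{10}{-48411}}{-82707} = \left(\frac{46071076}{3} \cdot \frac{173}{22} - - \frac{10}{48411}\right) \left(- \frac{1}{82707}\right) = \left(\frac{3985148074}{33} + \frac{10}{48411}\right) \left(- \frac{1}{82707}\right) = \frac{5846212224568}{48411} \left(- \frac{1}{82707}\right) = - \frac{5846212224568}{4003928577}$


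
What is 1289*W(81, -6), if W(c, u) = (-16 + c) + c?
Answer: 188194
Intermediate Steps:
W(c, u) = -16 + 2*c
1289*W(81, -6) = 1289*(-16 + 2*81) = 1289*(-16 + 162) = 1289*146 = 188194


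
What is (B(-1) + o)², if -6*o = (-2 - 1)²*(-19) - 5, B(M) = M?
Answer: 7225/9 ≈ 802.78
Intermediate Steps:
o = 88/3 (o = -((-2 - 1)²*(-19) - 5)/6 = -((-3)²*(-19) - 5)/6 = -(9*(-19) - 5)/6 = -(-171 - 5)/6 = -⅙*(-176) = 88/3 ≈ 29.333)
(B(-1) + o)² = (-1 + 88/3)² = (85/3)² = 7225/9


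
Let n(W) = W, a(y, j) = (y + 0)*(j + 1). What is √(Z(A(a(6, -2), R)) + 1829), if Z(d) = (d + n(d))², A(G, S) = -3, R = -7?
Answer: √1865 ≈ 43.186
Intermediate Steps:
a(y, j) = y*(1 + j)
Z(d) = 4*d² (Z(d) = (d + d)² = (2*d)² = 4*d²)
√(Z(A(a(6, -2), R)) + 1829) = √(4*(-3)² + 1829) = √(4*9 + 1829) = √(36 + 1829) = √1865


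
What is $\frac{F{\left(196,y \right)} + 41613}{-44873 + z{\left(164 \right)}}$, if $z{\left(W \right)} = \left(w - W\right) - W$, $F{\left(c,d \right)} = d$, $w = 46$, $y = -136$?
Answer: $- \frac{41477}{45155} \approx -0.91855$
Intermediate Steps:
$z{\left(W \right)} = 46 - 2 W$ ($z{\left(W \right)} = \left(46 - W\right) - W = 46 - 2 W$)
$\frac{F{\left(196,y \right)} + 41613}{-44873 + z{\left(164 \right)}} = \frac{-136 + 41613}{-44873 + \left(46 - 328\right)} = \frac{41477}{-44873 + \left(46 - 328\right)} = \frac{41477}{-44873 - 282} = \frac{41477}{-45155} = 41477 \left(- \frac{1}{45155}\right) = - \frac{41477}{45155}$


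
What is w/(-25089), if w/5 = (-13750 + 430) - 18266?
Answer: 157930/25089 ≈ 6.2948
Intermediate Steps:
w = -157930 (w = 5*((-13750 + 430) - 18266) = 5*(-13320 - 18266) = 5*(-31586) = -157930)
w/(-25089) = -157930/(-25089) = -157930*(-1/25089) = 157930/25089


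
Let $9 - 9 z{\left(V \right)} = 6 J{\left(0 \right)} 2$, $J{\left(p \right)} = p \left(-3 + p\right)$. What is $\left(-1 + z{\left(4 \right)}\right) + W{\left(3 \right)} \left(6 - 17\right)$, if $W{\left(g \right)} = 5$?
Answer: $-55$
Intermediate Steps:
$z{\left(V \right)} = 1$ ($z{\left(V \right)} = 1 - \frac{6 \cdot 0 \left(-3 + 0\right) 2}{9} = 1 - \frac{6 \cdot 0 \left(-3\right) 2}{9} = 1 - \frac{6 \cdot 0 \cdot 2}{9} = 1 - \frac{0 \cdot 2}{9} = 1 - 0 = 1 + 0 = 1$)
$\left(-1 + z{\left(4 \right)}\right) + W{\left(3 \right)} \left(6 - 17\right) = \left(-1 + 1\right) + 5 \left(6 - 17\right) = 0 + 5 \left(-11\right) = 0 - 55 = -55$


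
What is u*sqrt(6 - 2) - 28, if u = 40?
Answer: 52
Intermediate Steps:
u*sqrt(6 - 2) - 28 = 40*sqrt(6 - 2) - 28 = 40*sqrt(4) - 28 = 40*2 - 28 = 80 - 28 = 52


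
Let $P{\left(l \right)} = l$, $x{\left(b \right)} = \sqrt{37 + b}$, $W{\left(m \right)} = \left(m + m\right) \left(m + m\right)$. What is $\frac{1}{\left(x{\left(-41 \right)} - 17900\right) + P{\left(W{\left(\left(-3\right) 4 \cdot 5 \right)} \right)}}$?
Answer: $- \frac{875}{3062501} - \frac{i}{6125002} \approx -0.00028571 - 1.6327 \cdot 10^{-7} i$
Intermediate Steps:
$W{\left(m \right)} = 4 m^{2}$ ($W{\left(m \right)} = 2 m 2 m = 4 m^{2}$)
$\frac{1}{\left(x{\left(-41 \right)} - 17900\right) + P{\left(W{\left(\left(-3\right) 4 \cdot 5 \right)} \right)}} = \frac{1}{\left(\sqrt{37 - 41} - 17900\right) + 4 \left(\left(-3\right) 4 \cdot 5\right)^{2}} = \frac{1}{\left(\sqrt{-4} - 17900\right) + 4 \left(\left(-12\right) 5\right)^{2}} = \frac{1}{\left(2 i - 17900\right) + 4 \left(-60\right)^{2}} = \frac{1}{\left(-17900 + 2 i\right) + 4 \cdot 3600} = \frac{1}{\left(-17900 + 2 i\right) + 14400} = \frac{1}{-3500 + 2 i} = \frac{-3500 - 2 i}{12250004}$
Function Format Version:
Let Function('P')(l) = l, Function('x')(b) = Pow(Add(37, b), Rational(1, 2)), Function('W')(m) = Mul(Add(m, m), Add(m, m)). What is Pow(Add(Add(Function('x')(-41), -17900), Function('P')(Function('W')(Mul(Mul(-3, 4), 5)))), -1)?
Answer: Add(Rational(-875, 3062501), Mul(Rational(-1, 6125002), I)) ≈ Add(-0.00028571, Mul(-1.6327e-7, I))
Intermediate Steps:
Function('W')(m) = Mul(4, Pow(m, 2)) (Function('W')(m) = Mul(Mul(2, m), Mul(2, m)) = Mul(4, Pow(m, 2)))
Pow(Add(Add(Function('x')(-41), -17900), Function('P')(Function('W')(Mul(Mul(-3, 4), 5)))), -1) = Pow(Add(Add(Pow(Add(37, -41), Rational(1, 2)), -17900), Mul(4, Pow(Mul(Mul(-3, 4), 5), 2))), -1) = Pow(Add(Add(Pow(-4, Rational(1, 2)), -17900), Mul(4, Pow(Mul(-12, 5), 2))), -1) = Pow(Add(Add(Mul(2, I), -17900), Mul(4, Pow(-60, 2))), -1) = Pow(Add(Add(-17900, Mul(2, I)), Mul(4, 3600)), -1) = Pow(Add(Add(-17900, Mul(2, I)), 14400), -1) = Pow(Add(-3500, Mul(2, I)), -1) = Mul(Rational(1, 12250004), Add(-3500, Mul(-2, I)))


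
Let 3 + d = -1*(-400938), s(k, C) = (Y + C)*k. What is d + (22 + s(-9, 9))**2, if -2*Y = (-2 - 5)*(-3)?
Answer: 1608781/4 ≈ 4.0220e+5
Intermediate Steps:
Y = -21/2 (Y = -(-2 - 5)*(-3)/2 = -(-7)*(-3)/2 = -1/2*21 = -21/2 ≈ -10.500)
s(k, C) = k*(-21/2 + C) (s(k, C) = (-21/2 + C)*k = k*(-21/2 + C))
d = 400935 (d = -3 - 1*(-400938) = -3 + 400938 = 400935)
d + (22 + s(-9, 9))**2 = 400935 + (22 + (1/2)*(-9)*(-21 + 2*9))**2 = 400935 + (22 + (1/2)*(-9)*(-21 + 18))**2 = 400935 + (22 + (1/2)*(-9)*(-3))**2 = 400935 + (22 + 27/2)**2 = 400935 + (71/2)**2 = 400935 + 5041/4 = 1608781/4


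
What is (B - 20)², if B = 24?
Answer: 16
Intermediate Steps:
(B - 20)² = (24 - 20)² = 4² = 16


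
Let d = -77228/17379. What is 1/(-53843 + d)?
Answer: -17379/935814725 ≈ -1.8571e-5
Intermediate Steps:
d = -77228/17379 (d = -77228*1/17379 = -77228/17379 ≈ -4.4438)
1/(-53843 + d) = 1/(-53843 - 77228/17379) = 1/(-935814725/17379) = -17379/935814725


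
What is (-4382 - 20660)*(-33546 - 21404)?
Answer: 1376057900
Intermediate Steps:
(-4382 - 20660)*(-33546 - 21404) = -25042*(-54950) = 1376057900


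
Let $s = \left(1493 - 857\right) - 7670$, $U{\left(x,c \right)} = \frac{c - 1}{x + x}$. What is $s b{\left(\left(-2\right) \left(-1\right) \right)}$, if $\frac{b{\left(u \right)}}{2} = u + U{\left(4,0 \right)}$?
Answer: $- \frac{52755}{2} \approx -26378.0$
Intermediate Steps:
$U{\left(x,c \right)} = \frac{-1 + c}{2 x}$
$b{\left(u \right)} = - \frac{1}{4} + 2 u$ ($b{\left(u \right)} = 2 \left(u + \frac{-1 + 0}{2 \cdot 4}\right) = 2 \left(u + \frac{1}{2} \cdot \frac{1}{4} \left(-1\right)\right) = 2 \left(u - \frac{1}{8}\right) = 2 \left(- \frac{1}{8} + u\right) = - \frac{1}{4} + 2 u$)
$s = -7034$ ($s = 636 - 7670 = -7034$)
$s b{\left(\left(-2\right) \left(-1\right) \right)} = - 7034 \left(- \frac{1}{4} + 2 \left(\left(-2\right) \left(-1\right)\right)\right) = - 7034 \left(- \frac{1}{4} + 2 \cdot 2\right) = - 7034 \left(- \frac{1}{4} + 4\right) = \left(-7034\right) \frac{15}{4} = - \frac{52755}{2}$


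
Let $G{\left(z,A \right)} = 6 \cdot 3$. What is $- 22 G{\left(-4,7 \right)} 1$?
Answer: $-396$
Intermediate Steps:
$G{\left(z,A \right)} = 18$
$- 22 G{\left(-4,7 \right)} 1 = \left(-22\right) 18 \cdot 1 = \left(-396\right) 1 = -396$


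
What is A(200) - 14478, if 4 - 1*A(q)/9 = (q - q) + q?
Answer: -16242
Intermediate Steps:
A(q) = 36 - 9*q (A(q) = 36 - 9*((q - q) + q) = 36 - 9*(0 + q) = 36 - 9*q)
A(200) - 14478 = (36 - 9*200) - 14478 = (36 - 1800) - 14478 = -1764 - 14478 = -16242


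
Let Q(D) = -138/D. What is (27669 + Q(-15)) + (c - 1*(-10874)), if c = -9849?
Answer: 143516/5 ≈ 28703.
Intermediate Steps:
(27669 + Q(-15)) + (c - 1*(-10874)) = (27669 - 138/(-15)) + (-9849 - 1*(-10874)) = (27669 - 138*(-1/15)) + (-9849 + 10874) = (27669 + 46/5) + 1025 = 138391/5 + 1025 = 143516/5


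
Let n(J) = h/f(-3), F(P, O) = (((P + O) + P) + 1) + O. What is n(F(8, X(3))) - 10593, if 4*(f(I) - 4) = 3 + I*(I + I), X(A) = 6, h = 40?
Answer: -391781/37 ≈ -10589.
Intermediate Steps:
F(P, O) = 1 + 2*O + 2*P (F(P, O) = (((O + P) + P) + 1) + O = ((O + 2*P) + 1) + O = (1 + O + 2*P) + O = 1 + 2*O + 2*P)
f(I) = 19/4 + I²/2 (f(I) = 4 + (3 + I*(I + I))/4 = 4 + (3 + I*(2*I))/4 = 4 + (3 + 2*I²)/4 = 4 + (¾ + I²/2) = 19/4 + I²/2)
n(J) = 160/37 (n(J) = 40/(19/4 + (½)*(-3)²) = 40/(19/4 + (½)*9) = 40/(19/4 + 9/2) = 40/(37/4) = 40*(4/37) = 160/37)
n(F(8, X(3))) - 10593 = 160/37 - 10593 = -391781/37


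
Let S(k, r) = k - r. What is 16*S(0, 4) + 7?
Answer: -57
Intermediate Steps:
16*S(0, 4) + 7 = 16*(0 - 1*4) + 7 = 16*(0 - 4) + 7 = 16*(-4) + 7 = -64 + 7 = -57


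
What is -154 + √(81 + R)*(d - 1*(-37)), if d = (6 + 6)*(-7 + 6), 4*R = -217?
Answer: -154 + 25*√107/2 ≈ -24.699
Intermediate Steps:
R = -217/4 (R = (¼)*(-217) = -217/4 ≈ -54.250)
d = -12 (d = 12*(-1) = -12)
-154 + √(81 + R)*(d - 1*(-37)) = -154 + √(81 - 217/4)*(-12 - 1*(-37)) = -154 + √(107/4)*(-12 + 37) = -154 + (√107/2)*25 = -154 + 25*√107/2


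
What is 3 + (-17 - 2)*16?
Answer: -301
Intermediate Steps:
3 + (-17 - 2)*16 = 3 - 19*16 = 3 - 304 = -301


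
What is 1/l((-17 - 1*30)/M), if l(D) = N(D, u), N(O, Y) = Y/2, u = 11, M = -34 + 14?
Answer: 2/11 ≈ 0.18182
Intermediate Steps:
M = -20
N(O, Y) = Y/2 (N(O, Y) = Y*(½) = Y/2)
l(D) = 11/2 (l(D) = (½)*11 = 11/2)
1/l((-17 - 1*30)/M) = 1/(11/2) = 2/11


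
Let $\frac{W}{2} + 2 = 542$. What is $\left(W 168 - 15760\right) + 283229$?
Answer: $448909$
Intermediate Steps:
$W = 1080$ ($W = -4 + 2 \cdot 542 = -4 + 1084 = 1080$)
$\left(W 168 - 15760\right) + 283229 = \left(1080 \cdot 168 - 15760\right) + 283229 = \left(181440 - 15760\right) + 283229 = 165680 + 283229 = 448909$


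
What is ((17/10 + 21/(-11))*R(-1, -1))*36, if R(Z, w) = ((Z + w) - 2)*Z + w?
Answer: -1242/55 ≈ -22.582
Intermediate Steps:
R(Z, w) = w + Z*(-2 + Z + w) (R(Z, w) = (-2 + Z + w)*Z + w = Z*(-2 + Z + w) + w = w + Z*(-2 + Z + w))
((17/10 + 21/(-11))*R(-1, -1))*36 = ((17/10 + 21/(-11))*(-1 + (-1)**2 - 2*(-1) - 1*(-1)))*36 = ((17*(1/10) + 21*(-1/11))*(-1 + 1 + 2 + 1))*36 = ((17/10 - 21/11)*3)*36 = -23/110*3*36 = -69/110*36 = -1242/55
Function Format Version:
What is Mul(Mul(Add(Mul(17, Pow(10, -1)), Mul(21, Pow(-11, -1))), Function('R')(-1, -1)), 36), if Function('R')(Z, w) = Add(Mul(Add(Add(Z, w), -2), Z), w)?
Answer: Rational(-1242, 55) ≈ -22.582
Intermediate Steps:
Function('R')(Z, w) = Add(w, Mul(Z, Add(-2, Z, w))) (Function('R')(Z, w) = Add(Mul(Add(-2, Z, w), Z), w) = Add(Mul(Z, Add(-2, Z, w)), w) = Add(w, Mul(Z, Add(-2, Z, w))))
Mul(Mul(Add(Mul(17, Pow(10, -1)), Mul(21, Pow(-11, -1))), Function('R')(-1, -1)), 36) = Mul(Mul(Add(Mul(17, Pow(10, -1)), Mul(21, Pow(-11, -1))), Add(-1, Pow(-1, 2), Mul(-2, -1), Mul(-1, -1))), 36) = Mul(Mul(Add(Mul(17, Rational(1, 10)), Mul(21, Rational(-1, 11))), Add(-1, 1, 2, 1)), 36) = Mul(Mul(Add(Rational(17, 10), Rational(-21, 11)), 3), 36) = Mul(Mul(Rational(-23, 110), 3), 36) = Mul(Rational(-69, 110), 36) = Rational(-1242, 55)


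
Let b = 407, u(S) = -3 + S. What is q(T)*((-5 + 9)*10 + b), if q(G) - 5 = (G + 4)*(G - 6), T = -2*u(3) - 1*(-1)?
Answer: -8940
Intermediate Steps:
T = 1 (T = -2*(-3 + 3) - 1*(-1) = -2*0 + 1 = 0 + 1 = 1)
q(G) = 5 + (-6 + G)*(4 + G) (q(G) = 5 + (G + 4)*(G - 6) = 5 + (4 + G)*(-6 + G) = 5 + (-6 + G)*(4 + G))
q(T)*((-5 + 9)*10 + b) = (-19 + 1**2 - 2*1)*((-5 + 9)*10 + 407) = (-19 + 1 - 2)*(4*10 + 407) = -20*(40 + 407) = -20*447 = -8940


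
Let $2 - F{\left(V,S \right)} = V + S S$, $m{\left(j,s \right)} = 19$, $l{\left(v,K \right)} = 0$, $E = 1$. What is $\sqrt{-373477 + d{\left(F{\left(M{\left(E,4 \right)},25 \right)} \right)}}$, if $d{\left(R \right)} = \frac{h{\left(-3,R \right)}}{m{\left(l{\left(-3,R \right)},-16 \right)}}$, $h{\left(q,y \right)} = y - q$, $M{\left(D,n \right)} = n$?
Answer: $\frac{i \sqrt{134837053}}{19} \approx 611.15 i$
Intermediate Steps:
$F{\left(V,S \right)} = 2 - V - S^{2}$ ($F{\left(V,S \right)} = 2 - \left(V + S S\right) = 2 - \left(V + S^{2}\right) = 2 - V - S^{2}$)
$d{\left(R \right)} = \frac{3}{19} + \frac{R}{19}$ ($d{\left(R \right)} = \frac{R - -3}{19} = \left(R + 3\right) \frac{1}{19} = \left(3 + R\right) \frac{1}{19} = \frac{3}{19} + \frac{R}{19}$)
$\sqrt{-373477 + d{\left(F{\left(M{\left(E,4 \right)},25 \right)} \right)}} = \sqrt{-373477 + \left(\frac{3}{19} + \frac{2 - 4 - 25^{2}}{19}\right)} = \sqrt{-373477 + \left(\frac{3}{19} + \frac{2 - 4 - 625}{19}\right)} = \sqrt{-373477 + \left(\frac{3}{19} + \frac{1}{19} \left(-627\right)\right)} = \sqrt{-373477 + \left(\frac{3}{19} - 33\right)} = \sqrt{-373477 - \frac{624}{19}} = \sqrt{- \frac{7096687}{19}} = \frac{i \sqrt{134837053}}{19}$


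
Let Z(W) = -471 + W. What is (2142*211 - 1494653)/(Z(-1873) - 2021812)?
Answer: 1042691/2024156 ≈ 0.51512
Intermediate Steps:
(2142*211 - 1494653)/(Z(-1873) - 2021812) = (2142*211 - 1494653)/((-471 - 1873) - 2021812) = (451962 - 1494653)/(-2344 - 2021812) = -1042691/(-2024156) = -1042691*(-1/2024156) = 1042691/2024156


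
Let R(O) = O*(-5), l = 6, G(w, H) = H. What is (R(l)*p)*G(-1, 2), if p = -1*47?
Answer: 2820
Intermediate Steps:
R(O) = -5*O
p = -47
(R(l)*p)*G(-1, 2) = (-5*6*(-47))*2 = -30*(-47)*2 = 1410*2 = 2820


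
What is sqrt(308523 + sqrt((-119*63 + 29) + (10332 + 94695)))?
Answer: sqrt(308523 + 7*sqrt(1991)) ≈ 555.73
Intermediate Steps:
sqrt(308523 + sqrt((-119*63 + 29) + (10332 + 94695))) = sqrt(308523 + sqrt((-7497 + 29) + 105027)) = sqrt(308523 + sqrt(-7468 + 105027)) = sqrt(308523 + sqrt(97559)) = sqrt(308523 + 7*sqrt(1991))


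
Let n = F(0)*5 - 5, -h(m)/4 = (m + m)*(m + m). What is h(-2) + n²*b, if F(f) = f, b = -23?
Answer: -639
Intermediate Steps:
h(m) = -16*m² (h(m) = -4*(m + m)*(m + m) = -4*2*m*2*m = -16*m²)
n = -5 (n = 0*5 - 5 = 0 - 5 = -5)
h(-2) + n²*b = -16*(-2)² + (-5)²*(-23) = -16*4 + 25*(-23) = -64 - 575 = -639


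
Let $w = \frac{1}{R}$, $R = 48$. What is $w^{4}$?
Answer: $\frac{1}{5308416} \approx 1.8838 \cdot 10^{-7}$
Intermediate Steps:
$w = \frac{1}{48} \approx 0.020833$
$w^{4} = \left(\frac{1}{48}\right)^{4} = \frac{1}{5308416}$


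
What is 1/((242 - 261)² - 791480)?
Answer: -1/791119 ≈ -1.2640e-6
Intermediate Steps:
1/((242 - 261)² - 791480) = 1/((-19)² - 791480) = 1/(361 - 791480) = 1/(-791119) = -1/791119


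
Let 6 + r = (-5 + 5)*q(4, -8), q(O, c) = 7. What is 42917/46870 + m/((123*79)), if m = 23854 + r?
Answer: 1534780249/455435790 ≈ 3.3699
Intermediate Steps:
r = -6 (r = -6 + (-5 + 5)*7 = -6 + 0*7 = -6 + 0 = -6)
m = 23848 (m = 23854 - 6 = 23848)
42917/46870 + m/((123*79)) = 42917/46870 + 23848/((123*79)) = 42917*(1/46870) + 23848/9717 = 42917/46870 + 23848*(1/9717) = 42917/46870 + 23848/9717 = 1534780249/455435790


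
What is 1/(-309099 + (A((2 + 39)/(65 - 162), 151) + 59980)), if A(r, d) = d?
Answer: -1/248968 ≈ -4.0166e-6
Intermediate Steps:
1/(-309099 + (A((2 + 39)/(65 - 162), 151) + 59980)) = 1/(-309099 + (151 + 59980)) = 1/(-309099 + 60131) = 1/(-248968) = -1/248968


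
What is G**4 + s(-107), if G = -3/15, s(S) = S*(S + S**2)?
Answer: -758496249/625 ≈ -1.2136e+6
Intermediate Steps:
G = -1/5 (G = -3*1/15 = -1/5 ≈ -0.20000)
G**4 + s(-107) = (-1/5)**4 + (-107)**2*(1 - 107) = 1/625 + 11449*(-106) = 1/625 - 1213594 = -758496249/625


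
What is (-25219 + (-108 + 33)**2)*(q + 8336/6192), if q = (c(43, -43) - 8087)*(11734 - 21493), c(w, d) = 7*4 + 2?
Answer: -596228535889388/387 ≈ -1.5406e+12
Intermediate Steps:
c(w, d) = 30 (c(w, d) = 28 + 2 = 30)
q = 78628263 (q = (30 - 8087)*(11734 - 21493) = -8057*(-9759) = 78628263)
(-25219 + (-108 + 33)**2)*(q + 8336/6192) = (-25219 + (-108 + 33)**2)*(78628263 + 8336/6192) = (-25219 + (-75)**2)*(78628263 + 8336*(1/6192)) = (-25219 + 5625)*(78628263 + 521/387) = -19594*30429138302/387 = -596228535889388/387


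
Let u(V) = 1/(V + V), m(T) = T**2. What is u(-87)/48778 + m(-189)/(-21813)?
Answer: -101059145675/61711681812 ≈ -1.6376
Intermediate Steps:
u(V) = 1/(2*V)
u(-87)/48778 + m(-189)/(-21813) = ((1/2)/(-87))/48778 + (-189)**2/(-21813) = ((1/2)*(-1/87))*(1/48778) + 35721*(-1/21813) = -1/174*1/48778 - 11907/7271 = -1/8487372 - 11907/7271 = -101059145675/61711681812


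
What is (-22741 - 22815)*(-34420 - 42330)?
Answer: 3496423000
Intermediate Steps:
(-22741 - 22815)*(-34420 - 42330) = -45556*(-76750) = 3496423000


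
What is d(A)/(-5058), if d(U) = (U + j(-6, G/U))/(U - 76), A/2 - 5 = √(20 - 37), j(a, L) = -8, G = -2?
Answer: (I - √17)/(5058*(√17 + 33*I)) ≈ 2.8601e-6 + 2.5059e-5*I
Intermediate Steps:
A = 10 + 2*I*√17 (A = 10 + 2*√(20 - 37) = 10 + 2*√(-17) = 10 + 2*(I*√17) = 10 + 2*I*√17 ≈ 10.0 + 8.2462*I)
d(U) = (-8 + U)/(-76 + U) (d(U) = (U - 8)/(U - 76) = (-8 + U)/(-76 + U))
d(A)/(-5058) = ((-8 + (10 + 2*I*√17))/(-76 + (10 + 2*I*√17)))/(-5058) = ((2 + 2*I*√17)/(-66 + 2*I*√17))*(-1/5058) = -(2 + 2*I*√17)/(5058*(-66 + 2*I*√17))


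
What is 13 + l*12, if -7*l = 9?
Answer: -17/7 ≈ -2.4286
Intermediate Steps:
l = -9/7 (l = -⅐*9 = -9/7 ≈ -1.2857)
13 + l*12 = 13 - 9/7*12 = 13 - 108/7 = -17/7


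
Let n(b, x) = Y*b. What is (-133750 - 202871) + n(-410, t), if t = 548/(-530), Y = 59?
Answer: -360811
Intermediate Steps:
t = -274/265 (t = 548*(-1/530) = -274/265 ≈ -1.0340)
n(b, x) = 59*b
(-133750 - 202871) + n(-410, t) = (-133750 - 202871) + 59*(-410) = -336621 - 24190 = -360811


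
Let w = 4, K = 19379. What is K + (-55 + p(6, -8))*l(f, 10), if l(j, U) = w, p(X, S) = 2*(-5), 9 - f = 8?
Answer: 19119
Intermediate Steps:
f = 1 (f = 9 - 1*8 = 9 - 8 = 1)
p(X, S) = -10
l(j, U) = 4
K + (-55 + p(6, -8))*l(f, 10) = 19379 + (-55 - 10)*4 = 19379 - 65*4 = 19379 - 260 = 19119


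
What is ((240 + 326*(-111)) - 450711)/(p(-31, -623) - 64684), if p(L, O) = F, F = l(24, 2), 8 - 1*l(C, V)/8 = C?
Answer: 162219/21604 ≈ 7.5088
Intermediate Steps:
l(C, V) = 64 - 8*C
F = -128 (F = 64 - 8*24 = 64 - 192 = -128)
p(L, O) = -128
((240 + 326*(-111)) - 450711)/(p(-31, -623) - 64684) = ((240 + 326*(-111)) - 450711)/(-128 - 64684) = ((240 - 36186) - 450711)/(-64812) = (-35946 - 450711)*(-1/64812) = -486657*(-1/64812) = 162219/21604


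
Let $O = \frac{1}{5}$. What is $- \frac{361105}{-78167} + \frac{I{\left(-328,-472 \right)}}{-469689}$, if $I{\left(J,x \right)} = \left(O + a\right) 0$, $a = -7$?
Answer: $\frac{361105}{78167} \approx 4.6197$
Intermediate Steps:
$O = \frac{1}{5} \approx 0.2$
$I{\left(J,x \right)} = 0$ ($I{\left(J,x \right)} = \left(\frac{1}{5} - 7\right) 0 = \left(- \frac{34}{5}\right) 0 = 0$)
$- \frac{361105}{-78167} + \frac{I{\left(-328,-472 \right)}}{-469689} = - \frac{361105}{-78167} + \frac{0}{-469689} = \left(-361105\right) \left(- \frac{1}{78167}\right) + 0 \left(- \frac{1}{469689}\right) = \frac{361105}{78167} + 0 = \frac{361105}{78167}$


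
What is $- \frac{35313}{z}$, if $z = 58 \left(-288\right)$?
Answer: $\frac{11771}{5568} \approx 2.114$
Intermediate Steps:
$z = -16704$
$- \frac{35313}{z} = - \frac{35313}{-16704} = \left(-35313\right) \left(- \frac{1}{16704}\right) = \frac{11771}{5568}$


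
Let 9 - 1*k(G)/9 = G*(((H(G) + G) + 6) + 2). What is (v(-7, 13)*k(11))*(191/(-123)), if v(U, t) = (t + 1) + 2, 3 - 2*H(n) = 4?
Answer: 1783176/41 ≈ 43492.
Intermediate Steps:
H(n) = -1/2 (H(n) = 3/2 - 1/2*4 = 3/2 - 2 = -1/2)
v(U, t) = 3 + t (v(U, t) = (1 + t) + 2 = 3 + t)
k(G) = 81 - 9*G*(15/2 + G) (k(G) = 81 - 9*G*(((-1/2 + G) + 6) + 2) = 81 - 9*G*((11/2 + G) + 2) = 81 - 9*G*(15/2 + G))
(v(-7, 13)*k(11))*(191/(-123)) = ((3 + 13)*(81 - 9*11**2 - 135/2*11))*(191/(-123)) = (16*(81 - 9*121 - 1485/2))*(191*(-1/123)) = (16*(81 - 1089 - 1485/2))*(-191/123) = (16*(-3501/2))*(-191/123) = -28008*(-191/123) = 1783176/41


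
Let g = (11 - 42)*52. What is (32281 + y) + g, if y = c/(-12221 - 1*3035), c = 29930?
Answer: 233928167/7628 ≈ 30667.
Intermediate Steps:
g = -1612 (g = -31*52 = -1612)
y = -14965/7628 (y = 29930/(-12221 - 1*3035) = 29930/(-12221 - 3035) = 29930/(-15256) = 29930*(-1/15256) = -14965/7628 ≈ -1.9619)
(32281 + y) + g = (32281 - 14965/7628) - 1612 = 246224503/7628 - 1612 = 233928167/7628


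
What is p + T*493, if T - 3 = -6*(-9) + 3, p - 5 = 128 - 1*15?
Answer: 29698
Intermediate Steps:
p = 118 (p = 5 + (128 - 1*15) = 5 + (128 - 15) = 5 + 113 = 118)
T = 60 (T = 3 + (-6*(-9) + 3) = 3 + (54 + 3) = 3 + 57 = 60)
p + T*493 = 118 + 60*493 = 118 + 29580 = 29698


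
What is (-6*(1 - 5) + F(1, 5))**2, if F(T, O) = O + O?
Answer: 1156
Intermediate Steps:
F(T, O) = 2*O
(-6*(1 - 5) + F(1, 5))**2 = (-6*(1 - 5) + 2*5)**2 = (-6*(-4) + 10)**2 = (24 + 10)**2 = 34**2 = 1156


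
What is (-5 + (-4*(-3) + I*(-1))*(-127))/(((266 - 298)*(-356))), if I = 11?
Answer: -33/2848 ≈ -0.011587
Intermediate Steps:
(-5 + (-4*(-3) + I*(-1))*(-127))/(((266 - 298)*(-356))) = (-5 + (-4*(-3) + 11*(-1))*(-127))/(((266 - 298)*(-356))) = (-5 + (12 - 11)*(-127))/((-32*(-356))) = (-5 + 1*(-127))/11392 = (-5 - 127)*(1/11392) = -132*1/11392 = -33/2848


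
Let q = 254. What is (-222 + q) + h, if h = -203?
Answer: -171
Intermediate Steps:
(-222 + q) + h = (-222 + 254) - 203 = 32 - 203 = -171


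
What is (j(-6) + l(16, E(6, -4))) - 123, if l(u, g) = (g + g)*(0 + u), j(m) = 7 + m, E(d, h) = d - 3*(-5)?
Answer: 550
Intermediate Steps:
E(d, h) = 15 + d (E(d, h) = d + 15 = 15 + d)
l(u, g) = 2*g*u (l(u, g) = (2*g)*u = 2*g*u)
(j(-6) + l(16, E(6, -4))) - 123 = ((7 - 6) + 2*(15 + 6)*16) - 123 = (1 + 2*21*16) - 123 = (1 + 672) - 123 = 673 - 123 = 550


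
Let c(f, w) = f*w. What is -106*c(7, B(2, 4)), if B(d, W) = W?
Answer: -2968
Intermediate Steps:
-106*c(7, B(2, 4)) = -742*4 = -106*28 = -2968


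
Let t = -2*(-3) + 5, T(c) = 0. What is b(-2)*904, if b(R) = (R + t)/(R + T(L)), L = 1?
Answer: -4068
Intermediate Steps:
t = 11 (t = 6 + 5 = 11)
b(R) = (11 + R)/R (b(R) = (R + 11)/(R + 0) = (11 + R)/R)
b(-2)*904 = ((11 - 2)/(-2))*904 = -½*9*904 = -9/2*904 = -4068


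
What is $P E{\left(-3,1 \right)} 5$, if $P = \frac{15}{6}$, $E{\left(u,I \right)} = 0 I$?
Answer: $0$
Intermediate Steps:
$E{\left(u,I \right)} = 0$
$P = \frac{5}{2}$ ($P = 15 \cdot \frac{1}{6} = \frac{5}{2} \approx 2.5$)
$P E{\left(-3,1 \right)} 5 = \frac{5}{2} \cdot 0 \cdot 5 = 0 \cdot 5 = 0$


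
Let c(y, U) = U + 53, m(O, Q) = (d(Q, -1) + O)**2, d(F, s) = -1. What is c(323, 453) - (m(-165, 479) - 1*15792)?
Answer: -11258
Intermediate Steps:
m(O, Q) = (-1 + O)**2
c(y, U) = 53 + U
c(323, 453) - (m(-165, 479) - 1*15792) = (53 + 453) - ((-1 - 165)**2 - 1*15792) = 506 - ((-166)**2 - 15792) = 506 - (27556 - 15792) = 506 - 1*11764 = 506 - 11764 = -11258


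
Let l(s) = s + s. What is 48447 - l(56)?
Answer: 48335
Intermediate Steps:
l(s) = 2*s
48447 - l(56) = 48447 - 2*56 = 48447 - 1*112 = 48447 - 112 = 48335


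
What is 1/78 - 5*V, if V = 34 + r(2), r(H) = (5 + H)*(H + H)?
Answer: -24179/78 ≈ -309.99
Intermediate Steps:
r(H) = 2*H*(5 + H) (r(H) = (5 + H)*(2*H) = 2*H*(5 + H))
V = 62 (V = 34 + 2*2*(5 + 2) = 34 + 2*2*7 = 34 + 28 = 62)
1/78 - 5*V = 1/78 - 5*62 = 1/78 - 310 = -24179/78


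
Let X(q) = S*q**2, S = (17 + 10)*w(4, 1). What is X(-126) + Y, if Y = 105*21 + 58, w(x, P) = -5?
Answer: -2140997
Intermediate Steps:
Y = 2263 (Y = 2205 + 58 = 2263)
S = -135 (S = (17 + 10)*(-5) = 27*(-5) = -135)
X(q) = -135*q**2
X(-126) + Y = -135*(-126)**2 + 2263 = -135*15876 + 2263 = -2143260 + 2263 = -2140997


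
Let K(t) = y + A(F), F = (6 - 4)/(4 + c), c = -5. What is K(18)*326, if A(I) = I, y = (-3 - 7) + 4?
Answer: -2608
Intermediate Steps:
F = -2 (F = (6 - 4)/(4 - 5) = 2/(-1) = 2*(-1) = -2)
y = -6 (y = -10 + 4 = -6)
K(t) = -8 (K(t) = -6 - 2 = -8)
K(18)*326 = -8*326 = -2608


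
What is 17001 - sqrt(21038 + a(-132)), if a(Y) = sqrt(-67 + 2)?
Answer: 17001 - sqrt(21038 + I*sqrt(65)) ≈ 16856.0 - 0.027792*I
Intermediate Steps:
a(Y) = I*sqrt(65) (a(Y) = sqrt(-65) = I*sqrt(65))
17001 - sqrt(21038 + a(-132)) = 17001 - sqrt(21038 + I*sqrt(65))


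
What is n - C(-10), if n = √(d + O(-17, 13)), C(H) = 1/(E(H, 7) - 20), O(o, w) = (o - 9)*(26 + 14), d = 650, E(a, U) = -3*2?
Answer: 1/26 + I*√390 ≈ 0.038462 + 19.748*I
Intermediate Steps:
E(a, U) = -6
O(o, w) = -360 + 40*o (O(o, w) = (-9 + o)*40 = -360 + 40*o)
C(H) = -1/26 (C(H) = 1/(-6 - 20) = 1/(-26) = -1/26)
n = I*√390 (n = √(650 + (-360 + 40*(-17))) = √(650 + (-360 - 680)) = √(650 - 1040) = √(-390) = I*√390 ≈ 19.748*I)
n - C(-10) = I*√390 - 1*(-1/26) = I*√390 + 1/26 = 1/26 + I*√390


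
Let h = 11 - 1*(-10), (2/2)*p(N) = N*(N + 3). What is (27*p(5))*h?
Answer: 22680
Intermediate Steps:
p(N) = N*(3 + N) (p(N) = N*(N + 3) = N*(3 + N))
h = 21 (h = 11 + 10 = 21)
(27*p(5))*h = (27*(5*(3 + 5)))*21 = (27*(5*8))*21 = (27*40)*21 = 1080*21 = 22680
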